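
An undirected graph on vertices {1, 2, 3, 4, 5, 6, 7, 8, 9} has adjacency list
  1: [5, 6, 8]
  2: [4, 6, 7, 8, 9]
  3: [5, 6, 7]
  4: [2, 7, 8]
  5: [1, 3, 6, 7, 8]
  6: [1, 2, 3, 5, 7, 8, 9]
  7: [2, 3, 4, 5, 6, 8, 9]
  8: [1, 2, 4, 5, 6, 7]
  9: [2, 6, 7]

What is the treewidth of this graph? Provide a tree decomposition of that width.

Treewidth 3.
One such decomposition:
Bags: B1 = {2, 6, 7, 9}  B2 = {2, 6, 7, 8}  B3 = {5, 6, 7, 8}  B4 = {2, 4, 7, 8}  B5 = {3, 5, 6, 7}  B6 = {1, 5, 6, 8}
Tree: B1–B2, B2–B3, B2–B4, B3–B5, B3–B6

The largest bag has 4 vertices, giving width 3; this decomposition certifies tw(G) ≤ 3. On the other hand G contains the 4-clique {2, 4, 7, 8}. A clique must lie in a single bag of any decomposition, so no decomposition can have width below 3. Therefore the treewidth is 3.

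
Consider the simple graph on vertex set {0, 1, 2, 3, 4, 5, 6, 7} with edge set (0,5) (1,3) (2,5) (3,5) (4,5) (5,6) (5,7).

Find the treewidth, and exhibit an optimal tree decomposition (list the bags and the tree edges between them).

Treewidth 1.
One such decomposition:
Bags: B1 = {0, 5}  B2 = {5, 7}  B3 = {2, 5}  B4 = {4, 5}  B5 = {3, 5}  B6 = {5, 6}  B7 = {1, 3}
Tree: B1–B2, B1–B3, B3–B4, B4–B5, B5–B6, B5–B7

The largest bag has 2 vertices, giving width 1; this decomposition certifies tw(G) ≤ 1. Since G has at least one edge (e.g. 5–0), it is not an edgeless graph, so tw(G) ≥ 1. Combining the bounds, tw(G) = 1.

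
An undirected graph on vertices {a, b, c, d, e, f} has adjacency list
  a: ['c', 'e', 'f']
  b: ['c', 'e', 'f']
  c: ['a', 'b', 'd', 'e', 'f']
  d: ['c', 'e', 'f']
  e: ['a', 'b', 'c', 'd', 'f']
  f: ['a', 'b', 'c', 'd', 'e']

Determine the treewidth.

A width-3 tree decomposition is:
Bags: B1 = {b, c, e, f}  B2 = {c, d, e, f}  B3 = {a, c, e, f}
Tree: B1–B2, B2–B3
The largest bag has 4 vertices, giving width 3; this decomposition certifies tw(G) ≤ 3. On the other hand G contains the 4-clique {c, d, e, f}. A clique must lie in a single bag of any decomposition, so no decomposition can have width below 3. Combining the bounds, tw(G) = 3.

3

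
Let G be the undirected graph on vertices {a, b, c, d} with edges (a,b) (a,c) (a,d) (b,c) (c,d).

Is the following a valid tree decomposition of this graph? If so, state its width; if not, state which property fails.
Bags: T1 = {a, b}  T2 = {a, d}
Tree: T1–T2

No — vertex c appears in no bag.

A tree decomposition must satisfy three properties: every vertex lies in some bag; for every edge, both endpoints lie together in some bag; and for every vertex, the bags containing it form a connected subtree. Here vertex c appears in no bag, so the decomposition is invalid.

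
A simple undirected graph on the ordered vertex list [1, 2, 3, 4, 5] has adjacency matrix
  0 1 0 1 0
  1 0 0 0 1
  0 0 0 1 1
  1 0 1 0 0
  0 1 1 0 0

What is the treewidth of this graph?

2

A width-2 tree decomposition is:
Bags: B1 = {1, 2, 5}  B2 = {1, 4, 5}  B3 = {3, 4, 5}
Tree: B1–B2, B2–B3
The largest bag has 3 vertices, giving width 2; this decomposition certifies tw(G) ≤ 2. Since 5–2–1–4–3–5 is a cycle in G, G is not acyclic. Forests are exactly the graphs of treewidth ≤ 1, so tw(G) ≥ 2. Hence tw(G) = 2 exactly.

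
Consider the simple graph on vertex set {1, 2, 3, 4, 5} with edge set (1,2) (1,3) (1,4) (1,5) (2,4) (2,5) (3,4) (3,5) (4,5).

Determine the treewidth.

3

A width-3 tree decomposition is:
Bags: B1 = {1, 2, 4, 5}  B2 = {1, 3, 4, 5}
Tree: B1–B2
The largest bag has 4 vertices, giving width 3; this decomposition certifies tw(G) ≤ 3. Conversely, {1, 2, 4, 5} is a clique of size 4, and the vertices of any clique must share a bag in every tree decomposition; so some bag has ≥ 4 vertices and tw(G) ≥ 3. Hence tw(G) = 3 exactly.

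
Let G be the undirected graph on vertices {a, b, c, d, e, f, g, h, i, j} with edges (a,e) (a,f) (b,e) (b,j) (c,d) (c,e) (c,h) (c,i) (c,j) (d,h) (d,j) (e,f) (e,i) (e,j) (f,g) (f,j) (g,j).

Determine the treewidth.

2

A width-2 tree decomposition is:
Bags: B1 = {c, e, j}  B2 = {c, d, j}  B3 = {e, f, j}  B4 = {c, d, h}  B5 = {f, g, j}  B6 = {b, e, j}  B7 = {c, e, i}  B8 = {a, e, f}
Tree: B1–B2, B1–B3, B2–B4, B3–B5, B3–B6, B1–B7, B3–B8
Each bag holds 3 vertices, so the decomposition has width 2, which upper-bounds the treewidth. On the other hand G contains the 3-clique {c, d, j}. A clique must lie in a single bag of any decomposition, so no decomposition can have width below 2. Combining the bounds, tw(G) = 2.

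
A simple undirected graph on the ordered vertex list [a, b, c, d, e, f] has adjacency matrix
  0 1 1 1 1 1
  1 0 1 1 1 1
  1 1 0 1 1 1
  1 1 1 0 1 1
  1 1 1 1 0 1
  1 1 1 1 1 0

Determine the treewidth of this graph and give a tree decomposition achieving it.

A single bag containing all 6 vertices is trivially a valid decomposition of width 5. Conversely, {a, b, c, d, e, f} is a clique of size 6, and the vertices of any clique must share a bag in every tree decomposition; so some bag has ≥ 6 vertices and tw(G) ≥ 5. Hence tw(G) = 5 exactly.

Treewidth 5.
One such decomposition:
Bags: B1 = {a, b, c, d, e, f}
Tree: (single bag)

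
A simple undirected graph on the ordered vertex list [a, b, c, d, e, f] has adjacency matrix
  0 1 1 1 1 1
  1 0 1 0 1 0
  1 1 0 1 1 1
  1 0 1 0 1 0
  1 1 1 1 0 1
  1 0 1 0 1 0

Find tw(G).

3

A width-3 tree decomposition is:
Bags: B1 = {a, c, d, e}  B2 = {a, b, c, e}  B3 = {a, c, e, f}
Tree: B1–B2, B2–B3
Every bag has size at most 4, so the width is 4 − 1 = 3 and tw(G) ≤ 3. For the lower bound, the 4 vertices {a, c, d, e} are pairwise adjacent, and any tree decomposition puts a clique entirely inside one bag — forcing width ≥ 3. Hence tw(G) = 3 exactly.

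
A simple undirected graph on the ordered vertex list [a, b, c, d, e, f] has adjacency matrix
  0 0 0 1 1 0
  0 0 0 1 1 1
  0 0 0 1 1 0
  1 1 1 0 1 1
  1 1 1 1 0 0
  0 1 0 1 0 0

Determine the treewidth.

A width-2 tree decomposition is:
Bags: B1 = {b, d, e}  B2 = {b, d, f}  B3 = {c, d, e}  B4 = {a, d, e}
Tree: B1–B2, B1–B3, B1–B4
Each bag holds 3 vertices, so the decomposition has width 2, which upper-bounds the treewidth. On the other hand G contains the 3-clique {c, d, e}. A clique must lie in a single bag of any decomposition, so no decomposition can have width below 2. Therefore the treewidth is 2.

2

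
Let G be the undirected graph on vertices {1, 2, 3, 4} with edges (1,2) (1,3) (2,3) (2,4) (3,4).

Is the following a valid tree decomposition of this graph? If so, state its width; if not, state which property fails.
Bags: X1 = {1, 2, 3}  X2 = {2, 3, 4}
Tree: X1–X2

Yes; width 2.

Every vertex of G appears in some bag (union = {1, 2, 3, 4}); every edge is covered by a bag; and for each vertex v the set of bags containing v is connected in the bag tree. The decomposition is therefore valid. The largest bag has 3 vertices, so the width is 2.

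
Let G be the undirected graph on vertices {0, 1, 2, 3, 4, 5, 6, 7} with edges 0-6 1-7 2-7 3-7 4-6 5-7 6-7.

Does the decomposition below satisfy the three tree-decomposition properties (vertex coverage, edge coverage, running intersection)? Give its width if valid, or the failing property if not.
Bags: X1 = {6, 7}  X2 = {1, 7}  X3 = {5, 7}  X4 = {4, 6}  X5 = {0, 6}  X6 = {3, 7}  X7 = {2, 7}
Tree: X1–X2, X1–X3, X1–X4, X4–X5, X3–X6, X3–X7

Vertex coverage: the bags together contain {0, 1, 2, 3, 4, 5, 6, 7}, the full vertex set. Edge coverage: each edge of G has both endpoints in at least one bag. Running intersection: for every vertex, the bags containing it form a connected subtree. All three properties hold, so this is a valid tree decomposition of width max|bag| − 1 = 1, and hence tw(G) ≤ 1.

Yes; width 1.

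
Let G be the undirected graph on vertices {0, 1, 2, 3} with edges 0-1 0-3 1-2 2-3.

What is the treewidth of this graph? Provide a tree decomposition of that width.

Every bag has size at most 3, so the width is 3 − 1 = 2 and tw(G) ≤ 2. The edges 3–0–1–2–3 form a cycle, so G is not a tree and its treewidth is at least 2. Therefore the treewidth is 2.

Treewidth 2.
One optimal decomposition is:
Bags: B1 = {0, 1, 3}  B2 = {1, 2, 3}
Tree: B1–B2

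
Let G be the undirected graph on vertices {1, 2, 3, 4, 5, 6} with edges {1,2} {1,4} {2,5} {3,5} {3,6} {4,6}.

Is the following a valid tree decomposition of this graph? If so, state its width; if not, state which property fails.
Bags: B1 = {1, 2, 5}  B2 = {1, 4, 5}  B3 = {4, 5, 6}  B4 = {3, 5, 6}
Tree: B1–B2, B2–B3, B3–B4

Vertex coverage: the bags together contain {1, 2, 3, 4, 5, 6}, the full vertex set. Edge coverage: each edge of G has both endpoints in at least one bag. Running intersection: for every vertex, the bags containing it form a connected subtree. All three properties hold, so this is a valid tree decomposition of width max|bag| − 1 = 2, and hence tw(G) ≤ 2.

Yes; width 2.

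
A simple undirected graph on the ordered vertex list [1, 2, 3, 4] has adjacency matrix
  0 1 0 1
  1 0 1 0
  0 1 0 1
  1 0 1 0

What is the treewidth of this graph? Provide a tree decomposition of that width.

Each bag holds 3 vertices, so the decomposition has width 2, which upper-bounds the treewidth. For the lower bound, G contains the cycle 4–1–2–3–4, so G is not a forest; only forests have treewidth ≤ 1, hence tw(G) ≥ 2. Combining the bounds, tw(G) = 2.

Treewidth 2.
One such decomposition:
Bags: B1 = {1, 2, 4}  B2 = {2, 3, 4}
Tree: B1–B2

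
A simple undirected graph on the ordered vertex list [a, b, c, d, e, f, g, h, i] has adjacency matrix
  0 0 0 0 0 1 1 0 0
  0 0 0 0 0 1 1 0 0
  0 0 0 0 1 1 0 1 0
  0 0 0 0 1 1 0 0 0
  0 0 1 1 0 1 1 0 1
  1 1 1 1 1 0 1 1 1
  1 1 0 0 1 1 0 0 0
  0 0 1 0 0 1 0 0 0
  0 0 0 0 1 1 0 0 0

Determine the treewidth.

2

A width-2 tree decomposition is:
Bags: B1 = {e, f, g}  B2 = {e, f, i}  B3 = {c, e, f}  B4 = {b, f, g}  B5 = {c, f, h}  B6 = {a, f, g}  B7 = {d, e, f}
Tree: B1–B2, B2–B3, B1–B4, B3–B5, B1–B6, B2–B7
Each bag holds 3 vertices, so the decomposition has width 2, which upper-bounds the treewidth. For the lower bound, the 3 vertices {d, e, f} are pairwise adjacent, and any tree decomposition puts a clique entirely inside one bag — forcing width ≥ 2. Therefore the treewidth is 2.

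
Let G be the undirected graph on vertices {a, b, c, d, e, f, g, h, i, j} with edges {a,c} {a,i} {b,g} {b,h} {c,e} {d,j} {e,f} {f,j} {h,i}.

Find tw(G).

1

A width-1 tree decomposition is:
Bags: B1 = {b, g}  B2 = {b, h}  B3 = {h, i}  B4 = {a, i}  B5 = {a, c}  B6 = {c, e}  B7 = {e, f}  B8 = {f, j}  B9 = {d, j}
Tree: B1–B2, B2–B3, B3–B4, B4–B5, B5–B6, B6–B7, B7–B8, B8–B9
The largest bag has 2 vertices, giving width 1; this decomposition certifies tw(G) ≤ 1. G has an edge, so its treewidth is at least 1. Hence tw(G) = 1 exactly.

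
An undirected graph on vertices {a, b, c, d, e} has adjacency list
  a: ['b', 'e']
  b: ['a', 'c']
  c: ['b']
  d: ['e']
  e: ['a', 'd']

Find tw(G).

1

A width-1 tree decomposition is:
Bags: B1 = {a, e}  B2 = {a, b}  B3 = {b, c}  B4 = {d, e}
Tree: B1–B2, B2–B3, B1–B4
Every bag has size at most 2, so the width is 2 − 1 = 1 and tw(G) ≤ 1. Any graph with an edge has treewidth ≥ 1, and G has the edge a–e. The upper and lower bounds meet at 1, so that is the treewidth.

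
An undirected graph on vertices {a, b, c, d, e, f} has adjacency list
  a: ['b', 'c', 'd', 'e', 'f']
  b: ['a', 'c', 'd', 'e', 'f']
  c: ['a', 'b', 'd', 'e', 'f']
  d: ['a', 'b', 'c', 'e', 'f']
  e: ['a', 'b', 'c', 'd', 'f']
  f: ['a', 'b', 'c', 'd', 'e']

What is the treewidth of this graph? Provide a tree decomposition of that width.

Treewidth 5.
One optimal decomposition is:
Bags: B1 = {a, b, c, d, e, f}
Tree: (single bag)

A single bag containing all 6 vertices is trivially a valid decomposition of width 5. On the other hand G contains the 6-clique {a, b, c, d, e, f}. A clique must lie in a single bag of any decomposition, so no decomposition can have width below 5. Combining the bounds, tw(G) = 5.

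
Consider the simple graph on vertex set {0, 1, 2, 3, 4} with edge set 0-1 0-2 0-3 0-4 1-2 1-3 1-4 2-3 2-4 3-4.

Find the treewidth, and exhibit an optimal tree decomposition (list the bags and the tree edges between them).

Treewidth 4.
Bags: B1 = {0, 1, 2, 3, 4}
Tree: (single bag)

With just one bag of size 5, the width is 5 − 1 = 4, so tw(G) ≤ 4. For the lower bound, the 5 vertices {0, 1, 2, 3, 4} are pairwise adjacent, and any tree decomposition puts a clique entirely inside one bag — forcing width ≥ 4. The upper and lower bounds meet at 4, so that is the treewidth.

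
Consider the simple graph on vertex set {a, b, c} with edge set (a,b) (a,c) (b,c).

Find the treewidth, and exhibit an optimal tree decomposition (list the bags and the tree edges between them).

With just one bag of size 3, the width is 3 − 1 = 2, so tw(G) ≤ 2. Conversely, {a, b, c} is a clique of size 3, and the vertices of any clique must share a bag in every tree decomposition; so some bag has ≥ 3 vertices and tw(G) ≥ 2. Combining the bounds, tw(G) = 2.

Treewidth 2.
One such decomposition:
Bags: B1 = {a, b, c}
Tree: (single bag)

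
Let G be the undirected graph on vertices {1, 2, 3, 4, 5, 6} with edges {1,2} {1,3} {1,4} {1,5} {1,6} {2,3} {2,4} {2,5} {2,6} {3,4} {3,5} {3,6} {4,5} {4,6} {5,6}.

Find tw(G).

A width-5 tree decomposition is:
Bags: B1 = {1, 2, 3, 4, 5, 6}
Tree: (single bag)
A single bag containing all 6 vertices is trivially a valid decomposition of width 5. On the other hand G contains the 6-clique {1, 2, 3, 4, 5, 6}. A clique must lie in a single bag of any decomposition, so no decomposition can have width below 5. The upper and lower bounds meet at 5, so that is the treewidth.

5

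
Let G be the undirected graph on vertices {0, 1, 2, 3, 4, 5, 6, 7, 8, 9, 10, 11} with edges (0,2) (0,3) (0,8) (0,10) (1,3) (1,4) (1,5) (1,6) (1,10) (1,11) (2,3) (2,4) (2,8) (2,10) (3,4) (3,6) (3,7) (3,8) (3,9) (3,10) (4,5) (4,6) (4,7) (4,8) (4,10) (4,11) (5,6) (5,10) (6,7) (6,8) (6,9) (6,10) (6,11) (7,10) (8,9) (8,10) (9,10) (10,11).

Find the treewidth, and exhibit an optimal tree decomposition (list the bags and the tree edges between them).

Each bag holds 5 vertices, so the decomposition has width 4, which upper-bounds the treewidth. Conversely, {1, 4, 6, 10, 11} is a clique of size 5, and the vertices of any clique must share a bag in every tree decomposition; so some bag has ≥ 5 vertices and tw(G) ≥ 4. Therefore the treewidth is 4.

Treewidth 4.
One optimal decomposition is:
Bags: B1 = {3, 4, 6, 8, 10}  B2 = {2, 3, 4, 8, 10}  B3 = {1, 3, 4, 6, 10}  B4 = {1, 4, 6, 10, 11}  B5 = {3, 6, 8, 9, 10}  B6 = {3, 4, 6, 7, 10}  B7 = {1, 4, 5, 6, 10}  B8 = {0, 2, 3, 8, 10}
Tree: B1–B2, B1–B3, B3–B4, B1–B5, B1–B6, B4–B7, B2–B8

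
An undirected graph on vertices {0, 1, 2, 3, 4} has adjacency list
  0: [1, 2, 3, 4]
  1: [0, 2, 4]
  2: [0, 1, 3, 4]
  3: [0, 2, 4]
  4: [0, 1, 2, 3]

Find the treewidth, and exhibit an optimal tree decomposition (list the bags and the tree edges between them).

The largest bag has 4 vertices, giving width 3; this decomposition certifies tw(G) ≤ 3. For the lower bound, the 4 vertices {0, 1, 2, 4} are pairwise adjacent, and any tree decomposition puts a clique entirely inside one bag — forcing width ≥ 3. Combining the bounds, tw(G) = 3.

Treewidth 3.
One such decomposition:
Bags: B1 = {0, 2, 3, 4}  B2 = {0, 1, 2, 4}
Tree: B1–B2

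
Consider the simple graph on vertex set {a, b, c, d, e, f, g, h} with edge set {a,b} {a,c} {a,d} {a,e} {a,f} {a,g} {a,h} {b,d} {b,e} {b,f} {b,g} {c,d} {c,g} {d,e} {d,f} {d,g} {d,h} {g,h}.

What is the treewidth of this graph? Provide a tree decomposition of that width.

Every bag has size at most 4, so the width is 4 − 1 = 3 and tw(G) ≤ 3. On the other hand G contains the 4-clique {a, d, g, h}. A clique must lie in a single bag of any decomposition, so no decomposition can have width below 3. Hence tw(G) = 3 exactly.

Treewidth 3.
Bags: B1 = {a, d, g, h}  B2 = {a, b, d, g}  B3 = {a, b, d, e}  B4 = {a, c, d, g}  B5 = {a, b, d, f}
Tree: B1–B2, B2–B3, B2–B4, B2–B5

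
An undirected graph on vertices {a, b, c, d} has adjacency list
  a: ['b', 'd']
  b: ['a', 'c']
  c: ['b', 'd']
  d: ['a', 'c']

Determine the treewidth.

A width-2 tree decomposition is:
Bags: B1 = {a, c, d}  B2 = {a, b, c}
Tree: B1–B2
Every bag has size at most 3, so the width is 3 − 1 = 2 and tw(G) ≤ 2. Since a–d–c–b–a is a cycle in G, G is not acyclic. Forests are exactly the graphs of treewidth ≤ 1, so tw(G) ≥ 2. Therefore the treewidth is 2.

2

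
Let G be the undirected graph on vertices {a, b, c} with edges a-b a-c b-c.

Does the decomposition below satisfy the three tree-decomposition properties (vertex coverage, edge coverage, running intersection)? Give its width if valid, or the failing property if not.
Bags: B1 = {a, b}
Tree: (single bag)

A tree decomposition must satisfy three properties: every vertex lies in some bag; for every edge, both endpoints lie together in some bag; and for every vertex, the bags containing it form a connected subtree. Here vertex c appears in no bag, so the decomposition is invalid.

No — vertex c appears in no bag.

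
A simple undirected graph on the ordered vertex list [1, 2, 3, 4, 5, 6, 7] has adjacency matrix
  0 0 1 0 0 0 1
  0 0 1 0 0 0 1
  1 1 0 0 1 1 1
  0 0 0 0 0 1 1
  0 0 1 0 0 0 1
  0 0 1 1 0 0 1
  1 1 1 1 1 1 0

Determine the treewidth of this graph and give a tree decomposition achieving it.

Treewidth 2.
Bags: B1 = {3, 5, 7}  B2 = {3, 6, 7}  B3 = {2, 3, 7}  B4 = {4, 6, 7}  B5 = {1, 3, 7}
Tree: B1–B2, B2–B3, B2–B4, B2–B5

Each bag holds 3 vertices, so the decomposition has width 2, which upper-bounds the treewidth. For the lower bound, the 3 vertices {1, 3, 7} are pairwise adjacent, and any tree decomposition puts a clique entirely inside one bag — forcing width ≥ 2. Therefore the treewidth is 2.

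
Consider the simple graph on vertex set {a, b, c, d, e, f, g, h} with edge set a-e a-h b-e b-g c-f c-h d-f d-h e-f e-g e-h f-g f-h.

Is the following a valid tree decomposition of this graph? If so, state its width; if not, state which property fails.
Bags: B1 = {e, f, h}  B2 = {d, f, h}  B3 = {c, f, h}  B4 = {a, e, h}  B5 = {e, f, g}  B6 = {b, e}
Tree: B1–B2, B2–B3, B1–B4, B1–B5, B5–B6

A tree decomposition must satisfy three properties: every vertex lies in some bag; for every edge, both endpoints lie together in some bag; and for every vertex, the bags containing it form a connected subtree. Here edge (g,b) lies in no bag, so the decomposition is invalid.

No — edge (g,b) lies in no bag.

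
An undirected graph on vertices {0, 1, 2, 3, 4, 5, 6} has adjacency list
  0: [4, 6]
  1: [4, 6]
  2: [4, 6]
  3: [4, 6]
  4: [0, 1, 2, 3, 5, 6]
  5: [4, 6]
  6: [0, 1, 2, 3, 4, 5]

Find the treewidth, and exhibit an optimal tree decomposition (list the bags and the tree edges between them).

Every bag has size at most 3, so the width is 3 − 1 = 2 and tw(G) ≤ 2. For the lower bound, the 3 vertices {0, 4, 6} are pairwise adjacent, and any tree decomposition puts a clique entirely inside one bag — forcing width ≥ 2. The upper and lower bounds meet at 2, so that is the treewidth.

Treewidth 2.
One such decomposition:
Bags: B1 = {3, 4, 6}  B2 = {1, 4, 6}  B3 = {4, 5, 6}  B4 = {2, 4, 6}  B5 = {0, 4, 6}
Tree: B1–B2, B2–B3, B1–B4, B1–B5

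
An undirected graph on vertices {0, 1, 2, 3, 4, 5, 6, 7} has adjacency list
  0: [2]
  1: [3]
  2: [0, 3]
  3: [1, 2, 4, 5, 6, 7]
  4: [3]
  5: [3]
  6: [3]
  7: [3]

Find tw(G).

A width-1 tree decomposition is:
Bags: B1 = {3, 5}  B2 = {1, 3}  B3 = {3, 4}  B4 = {2, 3}  B5 = {3, 7}  B6 = {0, 2}  B7 = {3, 6}
Tree: B1–B2, B2–B3, B1–B4, B2–B5, B4–B6, B5–B7
Each bag holds 2 vertices, so the decomposition has width 1, which upper-bounds the treewidth. Any graph with an edge has treewidth ≥ 1, and G has the edge 3–5. Therefore the treewidth is 1.

1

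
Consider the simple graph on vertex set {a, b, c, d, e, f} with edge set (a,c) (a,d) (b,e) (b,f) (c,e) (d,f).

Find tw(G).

A width-2 tree decomposition is:
Bags: B1 = {a, c, e}  B2 = {a, d, e}  B3 = {d, e, f}  B4 = {b, e, f}
Tree: B1–B2, B2–B3, B3–B4
Each bag holds 3 vertices, so the decomposition has width 2, which upper-bounds the treewidth. For the lower bound, G contains the cycle e–c–a–d–f–b–e, so G is not a forest; only forests have treewidth ≤ 1, hence tw(G) ≥ 2. Combining the bounds, tw(G) = 2.

2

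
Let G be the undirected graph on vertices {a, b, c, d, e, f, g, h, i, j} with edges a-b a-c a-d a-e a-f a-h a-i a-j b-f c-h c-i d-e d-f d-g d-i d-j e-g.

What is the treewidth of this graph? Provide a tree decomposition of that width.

Every bag has size at most 3, so the width is 3 − 1 = 2 and tw(G) ≤ 2. For the lower bound, the 3 vertices {d, e, g} are pairwise adjacent, and any tree decomposition puts a clique entirely inside one bag — forcing width ≥ 2. Combining the bounds, tw(G) = 2.

Treewidth 2.
One optimal decomposition is:
Bags: B1 = {a, d, i}  B2 = {a, d, j}  B3 = {a, d, f}  B4 = {a, b, f}  B5 = {a, c, i}  B6 = {a, c, h}  B7 = {a, d, e}  B8 = {d, e, g}
Tree: B1–B2, B2–B3, B3–B4, B1–B5, B5–B6, B1–B7, B7–B8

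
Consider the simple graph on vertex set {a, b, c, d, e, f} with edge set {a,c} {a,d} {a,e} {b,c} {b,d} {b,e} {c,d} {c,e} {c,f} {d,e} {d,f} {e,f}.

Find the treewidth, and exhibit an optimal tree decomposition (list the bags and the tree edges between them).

Every bag has size at most 4, so the width is 4 − 1 = 3 and tw(G) ≤ 3. For the lower bound, the 4 vertices {a, c, d, e} are pairwise adjacent, and any tree decomposition puts a clique entirely inside one bag — forcing width ≥ 3. Combining the bounds, tw(G) = 3.

Treewidth 3.
Bags: B1 = {a, c, d, e}  B2 = {b, c, d, e}  B3 = {c, d, e, f}
Tree: B1–B2, B1–B3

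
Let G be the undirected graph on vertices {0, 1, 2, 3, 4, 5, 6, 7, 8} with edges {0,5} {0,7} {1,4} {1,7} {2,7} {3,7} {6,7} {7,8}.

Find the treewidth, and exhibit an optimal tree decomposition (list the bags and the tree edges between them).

Treewidth 1.
One such decomposition:
Bags: B1 = {1, 7}  B2 = {0, 7}  B3 = {7, 8}  B4 = {3, 7}  B5 = {1, 4}  B6 = {0, 5}  B7 = {6, 7}  B8 = {2, 7}
Tree: B1–B2, B1–B3, B1–B4, B1–B5, B2–B6, B2–B7, B1–B8

The largest bag has 2 vertices, giving width 1; this decomposition certifies tw(G) ≤ 1. Since G has at least one edge (e.g. 1–7), it is not an edgeless graph, so tw(G) ≥ 1. Therefore the treewidth is 1.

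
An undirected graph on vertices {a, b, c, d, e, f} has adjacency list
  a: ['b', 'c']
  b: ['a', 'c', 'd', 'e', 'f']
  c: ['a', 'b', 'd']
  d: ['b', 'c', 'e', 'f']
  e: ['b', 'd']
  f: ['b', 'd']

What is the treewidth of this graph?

A width-2 tree decomposition is:
Bags: B1 = {b, c, d}  B2 = {a, b, c}  B3 = {b, d, f}  B4 = {b, d, e}
Tree: B1–B2, B1–B3, B1–B4
The largest bag has 3 vertices, giving width 2; this decomposition certifies tw(G) ≤ 2. Conversely, {b, d, e} is a clique of size 3, and the vertices of any clique must share a bag in every tree decomposition; so some bag has ≥ 3 vertices and tw(G) ≥ 2. Combining the bounds, tw(G) = 2.

2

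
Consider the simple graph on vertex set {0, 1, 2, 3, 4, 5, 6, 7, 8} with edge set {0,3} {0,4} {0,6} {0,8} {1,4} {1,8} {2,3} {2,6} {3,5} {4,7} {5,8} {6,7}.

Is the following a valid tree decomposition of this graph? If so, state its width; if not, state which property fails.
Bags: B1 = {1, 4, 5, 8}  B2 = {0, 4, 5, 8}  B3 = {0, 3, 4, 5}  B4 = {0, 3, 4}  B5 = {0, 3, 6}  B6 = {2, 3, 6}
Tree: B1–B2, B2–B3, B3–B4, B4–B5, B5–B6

No — vertex 7 appears in no bag.

A tree decomposition must satisfy three properties: every vertex lies in some bag; for every edge, both endpoints lie together in some bag; and for every vertex, the bags containing it form a connected subtree. Here vertex 7 appears in no bag, so the decomposition is invalid.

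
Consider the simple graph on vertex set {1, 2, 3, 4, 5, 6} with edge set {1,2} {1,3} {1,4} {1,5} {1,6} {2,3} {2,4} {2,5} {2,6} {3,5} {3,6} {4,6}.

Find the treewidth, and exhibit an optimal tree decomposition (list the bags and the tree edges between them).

Treewidth 3.
One such decomposition:
Bags: B1 = {1, 2, 3, 6}  B2 = {1, 2, 3, 5}  B3 = {1, 2, 4, 6}
Tree: B1–B2, B1–B3

Every bag has size at most 4, so the width is 4 − 1 = 3 and tw(G) ≤ 3. For the lower bound, the 4 vertices {1, 2, 3, 5} are pairwise adjacent, and any tree decomposition puts a clique entirely inside one bag — forcing width ≥ 3. The upper and lower bounds meet at 3, so that is the treewidth.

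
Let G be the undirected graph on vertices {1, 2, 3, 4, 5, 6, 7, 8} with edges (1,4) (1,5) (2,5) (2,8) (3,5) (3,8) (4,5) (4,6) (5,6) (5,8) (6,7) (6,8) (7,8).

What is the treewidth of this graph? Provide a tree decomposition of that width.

Every bag has size at most 3, so the width is 3 − 1 = 2 and tw(G) ≤ 2. Conversely, {2, 5, 8} is a clique of size 3, and the vertices of any clique must share a bag in every tree decomposition; so some bag has ≥ 3 vertices and tw(G) ≥ 2. Therefore the treewidth is 2.

Treewidth 2.
Bags: B1 = {5, 6, 8}  B2 = {2, 5, 8}  B3 = {4, 5, 6}  B4 = {3, 5, 8}  B5 = {1, 4, 5}  B6 = {6, 7, 8}
Tree: B1–B2, B1–B3, B2–B4, B3–B5, B1–B6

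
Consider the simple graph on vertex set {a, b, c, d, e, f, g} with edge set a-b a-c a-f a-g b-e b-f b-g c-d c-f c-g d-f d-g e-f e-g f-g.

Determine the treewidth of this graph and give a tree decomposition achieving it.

Treewidth 3.
One optimal decomposition is:
Bags: B1 = {a, b, f, g}  B2 = {a, c, f, g}  B3 = {c, d, f, g}  B4 = {b, e, f, g}
Tree: B1–B2, B2–B3, B1–B4

Every bag has size at most 4, so the width is 4 − 1 = 3 and tw(G) ≤ 3. On the other hand G contains the 4-clique {c, d, f, g}. A clique must lie in a single bag of any decomposition, so no decomposition can have width below 3. Therefore the treewidth is 3.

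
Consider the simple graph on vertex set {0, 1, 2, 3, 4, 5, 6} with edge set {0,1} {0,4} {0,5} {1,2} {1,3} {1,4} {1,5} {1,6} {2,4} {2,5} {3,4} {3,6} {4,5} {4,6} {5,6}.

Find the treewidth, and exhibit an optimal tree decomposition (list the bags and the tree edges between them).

Treewidth 3.
One such decomposition:
Bags: B1 = {1, 2, 4, 5}  B2 = {1, 4, 5, 6}  B3 = {1, 3, 4, 6}  B4 = {0, 1, 4, 5}
Tree: B1–B2, B2–B3, B2–B4

The largest bag has 4 vertices, giving width 3; this decomposition certifies tw(G) ≤ 3. On the other hand G contains the 4-clique {1, 3, 4, 6}. A clique must lie in a single bag of any decomposition, so no decomposition can have width below 3. The upper and lower bounds meet at 3, so that is the treewidth.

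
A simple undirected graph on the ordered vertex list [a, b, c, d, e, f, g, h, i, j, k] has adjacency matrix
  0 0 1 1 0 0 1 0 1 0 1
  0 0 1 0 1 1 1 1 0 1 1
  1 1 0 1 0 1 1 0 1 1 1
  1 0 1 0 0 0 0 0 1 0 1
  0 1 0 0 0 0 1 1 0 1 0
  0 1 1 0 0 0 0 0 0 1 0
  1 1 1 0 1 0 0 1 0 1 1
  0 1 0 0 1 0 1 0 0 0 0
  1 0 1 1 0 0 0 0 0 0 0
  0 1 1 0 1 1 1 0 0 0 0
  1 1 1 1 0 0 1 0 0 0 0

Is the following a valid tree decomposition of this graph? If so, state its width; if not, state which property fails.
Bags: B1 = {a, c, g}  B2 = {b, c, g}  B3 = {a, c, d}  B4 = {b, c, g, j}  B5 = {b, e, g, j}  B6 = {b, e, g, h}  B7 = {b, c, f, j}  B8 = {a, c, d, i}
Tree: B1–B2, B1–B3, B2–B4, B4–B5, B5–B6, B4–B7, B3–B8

No — vertex k appears in no bag.

A tree decomposition must satisfy three properties: every vertex lies in some bag; for every edge, both endpoints lie together in some bag; and for every vertex, the bags containing it form a connected subtree. Here vertex k appears in no bag, so the decomposition is invalid.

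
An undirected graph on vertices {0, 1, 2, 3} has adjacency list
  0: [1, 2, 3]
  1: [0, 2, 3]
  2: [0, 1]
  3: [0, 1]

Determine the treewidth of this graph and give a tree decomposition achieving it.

Treewidth 2.
Bags: B1 = {0, 1, 3}  B2 = {0, 1, 2}
Tree: B1–B2

The largest bag has 3 vertices, giving width 2; this decomposition certifies tw(G) ≤ 2. On the other hand G contains the 3-clique {0, 1, 2}. A clique must lie in a single bag of any decomposition, so no decomposition can have width below 2. Combining the bounds, tw(G) = 2.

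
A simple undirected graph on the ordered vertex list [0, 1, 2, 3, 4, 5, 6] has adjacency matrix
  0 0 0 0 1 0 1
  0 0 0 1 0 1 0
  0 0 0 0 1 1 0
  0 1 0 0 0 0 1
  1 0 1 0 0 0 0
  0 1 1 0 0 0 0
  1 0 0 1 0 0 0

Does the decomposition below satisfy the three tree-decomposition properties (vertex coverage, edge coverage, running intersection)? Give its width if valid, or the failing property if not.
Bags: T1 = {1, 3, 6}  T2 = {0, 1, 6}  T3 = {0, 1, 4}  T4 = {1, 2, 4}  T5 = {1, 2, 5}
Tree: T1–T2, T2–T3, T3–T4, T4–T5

Checking the three conditions: (i) the bags cover all of {0, 1, 2, 3, 4, 5, 6}; (ii) for each edge, some bag contains both endpoints; (iii) the bags containing any fixed vertex form a subtree. All hold, so the decomposition is valid with width 3 − 1 = 2.

Yes; width 2.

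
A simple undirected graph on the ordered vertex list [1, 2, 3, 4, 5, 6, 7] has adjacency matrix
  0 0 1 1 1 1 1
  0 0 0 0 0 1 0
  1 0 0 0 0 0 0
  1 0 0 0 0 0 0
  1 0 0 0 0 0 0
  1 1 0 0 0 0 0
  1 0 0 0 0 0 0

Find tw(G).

1

A width-1 tree decomposition is:
Bags: B1 = {1, 4}  B2 = {1, 3}  B3 = {1, 6}  B4 = {1, 7}  B5 = {1, 5}  B6 = {2, 6}
Tree: B1–B2, B2–B3, B3–B4, B3–B5, B3–B6
The largest bag has 2 vertices, giving width 1; this decomposition certifies tw(G) ≤ 1. Any graph with an edge has treewidth ≥ 1, and G has the edge 4–1. Therefore the treewidth is 1.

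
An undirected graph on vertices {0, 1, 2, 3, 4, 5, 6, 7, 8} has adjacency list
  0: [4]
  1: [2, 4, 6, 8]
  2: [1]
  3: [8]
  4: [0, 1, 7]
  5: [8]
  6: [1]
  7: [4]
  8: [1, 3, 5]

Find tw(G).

1

A width-1 tree decomposition is:
Bags: B1 = {1, 4}  B2 = {1, 6}  B3 = {1, 2}  B4 = {1, 8}  B5 = {0, 4}  B6 = {4, 7}  B7 = {5, 8}  B8 = {3, 8}
Tree: B1–B2, B2–B3, B2–B4, B1–B5, B1–B6, B4–B7, B7–B8
Each bag holds 2 vertices, so the decomposition has width 1, which upper-bounds the treewidth. Any graph with an edge has treewidth ≥ 1, and G has the edge 4–1. Therefore the treewidth is 1.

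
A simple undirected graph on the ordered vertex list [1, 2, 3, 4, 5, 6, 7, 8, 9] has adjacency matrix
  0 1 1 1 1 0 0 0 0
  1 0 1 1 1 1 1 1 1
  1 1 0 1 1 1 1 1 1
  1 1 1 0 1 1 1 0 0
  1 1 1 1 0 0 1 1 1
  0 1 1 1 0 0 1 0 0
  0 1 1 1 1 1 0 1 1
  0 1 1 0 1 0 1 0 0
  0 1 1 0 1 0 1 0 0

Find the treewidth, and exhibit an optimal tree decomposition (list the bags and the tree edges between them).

Treewidth 4.
One optimal decomposition is:
Bags: B1 = {2, 3, 4, 6, 7}  B2 = {2, 3, 4, 5, 7}  B3 = {1, 2, 3, 4, 5}  B4 = {2, 3, 5, 7, 8}  B5 = {2, 3, 5, 7, 9}
Tree: B1–B2, B2–B3, B2–B4, B2–B5

The largest bag has 5 vertices, giving width 4; this decomposition certifies tw(G) ≤ 4. For the lower bound, the 5 vertices {1, 2, 3, 4, 5} are pairwise adjacent, and any tree decomposition puts a clique entirely inside one bag — forcing width ≥ 4. The upper and lower bounds meet at 4, so that is the treewidth.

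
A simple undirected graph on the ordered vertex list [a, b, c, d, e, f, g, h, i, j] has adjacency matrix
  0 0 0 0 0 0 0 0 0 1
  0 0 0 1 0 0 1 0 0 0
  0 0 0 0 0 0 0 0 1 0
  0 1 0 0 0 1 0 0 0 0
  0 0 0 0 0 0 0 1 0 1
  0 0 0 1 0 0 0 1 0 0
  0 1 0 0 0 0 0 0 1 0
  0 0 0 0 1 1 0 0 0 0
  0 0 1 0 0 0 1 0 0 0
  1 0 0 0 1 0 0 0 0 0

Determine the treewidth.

1

A width-1 tree decomposition is:
Bags: B1 = {a, j}  B2 = {e, j}  B3 = {e, h}  B4 = {f, h}  B5 = {d, f}  B6 = {b, d}  B7 = {b, g}  B8 = {g, i}  B9 = {c, i}
Tree: B1–B2, B2–B3, B3–B4, B4–B5, B5–B6, B6–B7, B7–B8, B8–B9
The largest bag has 2 vertices, giving width 1; this decomposition certifies tw(G) ≤ 1. G has an edge, so its treewidth is at least 1. Hence tw(G) = 1 exactly.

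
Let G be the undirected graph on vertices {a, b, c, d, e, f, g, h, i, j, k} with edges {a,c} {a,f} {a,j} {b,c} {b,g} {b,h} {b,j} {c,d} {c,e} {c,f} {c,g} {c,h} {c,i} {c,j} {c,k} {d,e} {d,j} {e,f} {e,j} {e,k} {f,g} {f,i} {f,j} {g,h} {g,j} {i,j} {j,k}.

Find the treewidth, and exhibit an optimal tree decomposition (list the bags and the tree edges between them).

Treewidth 3.
One such decomposition:
Bags: B1 = {c, f, i, j}  B2 = {c, f, g, j}  B3 = {b, c, g, j}  B4 = {a, c, f, j}  B5 = {c, e, f, j}  B6 = {c, e, j, k}  B7 = {b, c, g, h}  B8 = {c, d, e, j}
Tree: B1–B2, B2–B3, B1–B4, B4–B5, B5–B6, B3–B7, B5–B8

Every bag has size at most 4, so the width is 4 − 1 = 3 and tw(G) ≤ 3. For the lower bound, the 4 vertices {c, d, e, j} are pairwise adjacent, and any tree decomposition puts a clique entirely inside one bag — forcing width ≥ 3. The upper and lower bounds meet at 3, so that is the treewidth.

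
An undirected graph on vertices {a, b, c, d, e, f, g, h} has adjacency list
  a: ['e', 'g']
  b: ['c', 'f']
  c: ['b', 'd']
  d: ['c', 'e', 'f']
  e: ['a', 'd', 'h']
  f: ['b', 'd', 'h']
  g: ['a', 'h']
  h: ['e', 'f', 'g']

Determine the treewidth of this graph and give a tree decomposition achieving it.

Treewidth 2.
One such decomposition:
Bags: B1 = {b, c, d}  B2 = {b, d, f}  B3 = {d, e, f}  B4 = {e, f, h}  B5 = {a, e, h}  B6 = {a, g, h}
Tree: B1–B2, B2–B3, B3–B4, B4–B5, B5–B6

Every bag has size at most 3, so the width is 3 − 1 = 2 and tw(G) ≤ 2. The edges c–b–f–d–c form a cycle, so G is not a tree and its treewidth is at least 2. Combining the bounds, tw(G) = 2.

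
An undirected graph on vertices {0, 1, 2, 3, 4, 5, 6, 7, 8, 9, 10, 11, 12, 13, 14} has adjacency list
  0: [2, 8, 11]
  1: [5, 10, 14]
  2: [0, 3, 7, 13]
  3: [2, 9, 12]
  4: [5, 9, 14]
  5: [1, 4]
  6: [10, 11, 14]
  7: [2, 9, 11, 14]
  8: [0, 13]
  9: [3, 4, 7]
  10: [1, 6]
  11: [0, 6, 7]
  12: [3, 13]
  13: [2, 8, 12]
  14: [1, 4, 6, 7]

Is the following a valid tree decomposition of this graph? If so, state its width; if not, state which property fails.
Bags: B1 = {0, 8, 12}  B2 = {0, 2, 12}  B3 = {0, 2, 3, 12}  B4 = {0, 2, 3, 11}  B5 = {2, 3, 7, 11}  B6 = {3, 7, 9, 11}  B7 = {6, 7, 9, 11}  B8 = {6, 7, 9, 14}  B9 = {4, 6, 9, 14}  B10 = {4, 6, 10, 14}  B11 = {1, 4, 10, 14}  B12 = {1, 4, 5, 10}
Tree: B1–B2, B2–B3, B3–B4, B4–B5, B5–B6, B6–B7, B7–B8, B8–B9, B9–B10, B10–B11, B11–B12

No — vertex 13 appears in no bag.

A tree decomposition must satisfy three properties: every vertex lies in some bag; for every edge, both endpoints lie together in some bag; and for every vertex, the bags containing it form a connected subtree. Here vertex 13 appears in no bag, so the decomposition is invalid.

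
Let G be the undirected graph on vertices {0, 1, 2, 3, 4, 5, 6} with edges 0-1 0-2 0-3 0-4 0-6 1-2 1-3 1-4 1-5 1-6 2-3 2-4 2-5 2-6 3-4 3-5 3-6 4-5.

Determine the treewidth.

A width-4 tree decomposition is:
Bags: B1 = {0, 1, 2, 3, 4}  B2 = {0, 1, 2, 3, 6}  B3 = {1, 2, 3, 4, 5}
Tree: B1–B2, B1–B3
Every bag has size at most 5, so the width is 5 − 1 = 4 and tw(G) ≤ 4. Conversely, {0, 1, 2, 3, 4} is a clique of size 5, and the vertices of any clique must share a bag in every tree decomposition; so some bag has ≥ 5 vertices and tw(G) ≥ 4. Therefore the treewidth is 4.

4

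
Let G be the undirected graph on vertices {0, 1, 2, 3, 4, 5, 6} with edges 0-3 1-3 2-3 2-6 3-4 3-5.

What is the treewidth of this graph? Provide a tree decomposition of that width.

Treewidth 1.
One such decomposition:
Bags: B1 = {2, 3}  B2 = {3, 4}  B3 = {3, 5}  B4 = {2, 6}  B5 = {1, 3}  B6 = {0, 3}
Tree: B1–B2, B1–B3, B1–B4, B2–B5, B3–B6

Each bag holds 2 vertices, so the decomposition has width 1, which upper-bounds the treewidth. Since G has at least one edge (e.g. 2–3), it is not an edgeless graph, so tw(G) ≥ 1. Hence tw(G) = 1 exactly.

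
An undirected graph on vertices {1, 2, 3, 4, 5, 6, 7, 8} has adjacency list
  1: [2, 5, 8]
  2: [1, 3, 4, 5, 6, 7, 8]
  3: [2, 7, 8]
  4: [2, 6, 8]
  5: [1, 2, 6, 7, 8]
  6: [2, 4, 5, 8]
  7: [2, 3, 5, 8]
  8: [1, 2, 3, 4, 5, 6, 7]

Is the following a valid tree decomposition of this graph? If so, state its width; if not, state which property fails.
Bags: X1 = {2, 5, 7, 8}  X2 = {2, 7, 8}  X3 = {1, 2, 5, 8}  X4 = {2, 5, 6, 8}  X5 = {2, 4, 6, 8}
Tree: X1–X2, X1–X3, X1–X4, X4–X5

A tree decomposition must satisfy three properties: every vertex lies in some bag; for every edge, both endpoints lie together in some bag; and for every vertex, the bags containing it form a connected subtree. Here vertex 3 appears in no bag, so the decomposition is invalid.

No — vertex 3 appears in no bag.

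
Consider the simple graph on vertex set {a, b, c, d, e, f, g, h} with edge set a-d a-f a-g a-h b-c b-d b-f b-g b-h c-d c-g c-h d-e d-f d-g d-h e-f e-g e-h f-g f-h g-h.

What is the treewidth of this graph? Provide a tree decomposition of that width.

Each bag holds 5 vertices, so the decomposition has width 4, which upper-bounds the treewidth. On the other hand G contains the 5-clique {b, c, d, g, h}. A clique must lie in a single bag of any decomposition, so no decomposition can have width below 4. The upper and lower bounds meet at 4, so that is the treewidth.

Treewidth 4.
One such decomposition:
Bags: B1 = {d, e, f, g, h}  B2 = {a, d, f, g, h}  B3 = {b, d, f, g, h}  B4 = {b, c, d, g, h}
Tree: B1–B2, B1–B3, B3–B4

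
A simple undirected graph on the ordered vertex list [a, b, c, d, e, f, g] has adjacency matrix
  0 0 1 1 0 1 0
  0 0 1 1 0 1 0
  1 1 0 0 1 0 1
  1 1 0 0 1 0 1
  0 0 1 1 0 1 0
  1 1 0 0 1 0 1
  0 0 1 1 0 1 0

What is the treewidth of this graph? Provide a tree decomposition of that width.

Treewidth 3.
One optimal decomposition is:
Bags: B1 = {a, c, d, f}  B2 = {c, d, e, f}  B3 = {c, d, f, g}  B4 = {b, c, d, f}
Tree: B1–B2, B2–B3, B3–B4

The largest bag has 4 vertices, giving width 3; this decomposition certifies tw(G) ≤ 3. For the lower bound: the 4 vertex sets {a,c}, {d,e}, {f}, {g} are disjoint, each induces a connected subgraph, and every pair is joined by at least one edge of G. Contracting each set to a single vertex therefore yields K_{4} as a minor, and since treewidth is minor-monotone, tw(G) ≥ tw(K_{4}) = 3. The upper and lower bounds meet at 3, so that is the treewidth.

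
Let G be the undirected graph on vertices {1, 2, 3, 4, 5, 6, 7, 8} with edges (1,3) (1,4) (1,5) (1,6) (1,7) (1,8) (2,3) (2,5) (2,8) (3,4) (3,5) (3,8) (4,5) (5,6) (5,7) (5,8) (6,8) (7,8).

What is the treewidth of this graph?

A width-3 tree decomposition is:
Bags: B1 = {1, 3, 4, 5}  B2 = {1, 3, 5, 8}  B3 = {2, 3, 5, 8}  B4 = {1, 5, 6, 8}  B5 = {1, 5, 7, 8}
Tree: B1–B2, B2–B3, B2–B4, B4–B5
The largest bag has 4 vertices, giving width 3; this decomposition certifies tw(G) ≤ 3. On the other hand G contains the 4-clique {1, 3, 5, 8}. A clique must lie in a single bag of any decomposition, so no decomposition can have width below 3. The upper and lower bounds meet at 3, so that is the treewidth.

3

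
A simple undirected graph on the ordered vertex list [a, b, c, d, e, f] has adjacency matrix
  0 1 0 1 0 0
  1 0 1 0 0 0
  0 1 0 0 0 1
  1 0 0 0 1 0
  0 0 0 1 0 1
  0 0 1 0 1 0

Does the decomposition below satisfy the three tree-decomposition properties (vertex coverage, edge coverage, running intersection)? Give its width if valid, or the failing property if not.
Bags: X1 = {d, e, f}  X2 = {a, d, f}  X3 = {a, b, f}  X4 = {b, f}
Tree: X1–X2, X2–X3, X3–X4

A tree decomposition must satisfy three properties: every vertex lies in some bag; for every edge, both endpoints lie together in some bag; and for every vertex, the bags containing it form a connected subtree. Here vertex c appears in no bag, so the decomposition is invalid.

No — vertex c appears in no bag.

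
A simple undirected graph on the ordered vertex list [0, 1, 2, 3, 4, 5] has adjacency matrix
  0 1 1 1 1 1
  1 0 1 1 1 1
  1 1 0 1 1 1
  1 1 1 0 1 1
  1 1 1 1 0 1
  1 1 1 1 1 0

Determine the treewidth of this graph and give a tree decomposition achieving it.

A single bag containing all 6 vertices is trivially a valid decomposition of width 5. Conversely, {0, 1, 2, 3, 4, 5} is a clique of size 6, and the vertices of any clique must share a bag in every tree decomposition; so some bag has ≥ 6 vertices and tw(G) ≥ 5. Hence tw(G) = 5 exactly.

Treewidth 5.
One optimal decomposition is:
Bags: B1 = {0, 1, 2, 3, 4, 5}
Tree: (single bag)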